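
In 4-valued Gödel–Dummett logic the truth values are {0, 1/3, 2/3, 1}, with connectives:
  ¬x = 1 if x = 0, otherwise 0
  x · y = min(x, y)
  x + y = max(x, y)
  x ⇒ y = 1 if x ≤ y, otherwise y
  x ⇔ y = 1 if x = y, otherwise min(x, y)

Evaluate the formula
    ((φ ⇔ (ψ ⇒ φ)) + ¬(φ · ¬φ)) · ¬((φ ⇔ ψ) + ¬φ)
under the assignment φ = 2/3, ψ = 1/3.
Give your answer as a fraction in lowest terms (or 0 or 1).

ψ ⇒ φ = 1/3 ⇒ 2/3 = 1
φ ⇔ (ψ ⇒ φ) = 2/3 ⇔ 1 = 2/3
¬φ = ¬2/3 = 0
φ · ¬φ = 2/3 · 0 = 0
¬(φ · ¬φ) = ¬0 = 1
(φ ⇔ (ψ ⇒ φ)) + ¬(φ · ¬φ) = 2/3 + 1 = 1
φ ⇔ ψ = 2/3 ⇔ 1/3 = 1/3
¬φ = ¬2/3 = 0
(φ ⇔ ψ) + ¬φ = 1/3 + 0 = 1/3
¬((φ ⇔ ψ) + ¬φ) = ¬1/3 = 0
((φ ⇔ (ψ ⇒ φ)) + ¬(φ · ¬φ)) · ¬((φ ⇔ ψ) + ¬φ) = 1 · 0 = 0

0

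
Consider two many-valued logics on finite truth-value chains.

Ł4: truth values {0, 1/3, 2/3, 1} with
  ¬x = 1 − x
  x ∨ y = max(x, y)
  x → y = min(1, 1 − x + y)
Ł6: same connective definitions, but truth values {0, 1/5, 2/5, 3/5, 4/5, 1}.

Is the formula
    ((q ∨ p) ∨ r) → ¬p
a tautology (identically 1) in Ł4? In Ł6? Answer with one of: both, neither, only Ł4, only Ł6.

In Ł4: at p = 1/3, q = 0, r = 1 the value is 2/3 — not a tautology.
In Ł6: at p = 1/5, q = 0, r = 1 the value is 4/5 — not a tautology.

neither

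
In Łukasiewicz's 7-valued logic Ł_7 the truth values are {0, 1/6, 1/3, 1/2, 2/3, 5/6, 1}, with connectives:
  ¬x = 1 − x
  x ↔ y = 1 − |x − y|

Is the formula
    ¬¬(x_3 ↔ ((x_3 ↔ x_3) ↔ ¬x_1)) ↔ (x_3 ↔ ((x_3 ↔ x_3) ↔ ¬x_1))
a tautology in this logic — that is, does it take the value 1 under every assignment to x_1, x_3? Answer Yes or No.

Yes

At x_1 = 1/3, x_3 = 1/2, for instance:
x_3 ↔ x_3 = 1/2 ↔ 1/2 = 1
¬x_1 = ¬1/3 = 2/3
(x_3 ↔ x_3) ↔ ¬x_1 = 1 ↔ 2/3 = 2/3
x_3 ↔ ((x_3 ↔ x_3) ↔ ¬x_1) = 1/2 ↔ 2/3 = 5/6
¬(x_3 ↔ ((x_3 ↔ x_3) ↔ ¬x_1)) = ¬5/6 = 1/6
¬¬(x_3 ↔ ((x_3 ↔ x_3) ↔ ¬x_1)) = ¬1/6 = 5/6
¬¬(x_3 ↔ ((x_3 ↔ x_3) ↔ ¬x_1)) ↔ (x_3 ↔ ((x_3 ↔ x_3) ↔ ¬x_1)) = 5/6 ↔ 5/6 = 1
and checking the remaining 48 assignments likewise gives ≥ 1 in every case.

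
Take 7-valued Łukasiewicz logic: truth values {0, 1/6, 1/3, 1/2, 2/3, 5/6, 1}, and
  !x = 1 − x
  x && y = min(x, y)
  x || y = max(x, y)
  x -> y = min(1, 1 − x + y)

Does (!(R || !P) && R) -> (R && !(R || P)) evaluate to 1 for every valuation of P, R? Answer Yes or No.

No

Counterexample: take P = 2/3, R = 1/2.
!P = !2/3 = 1/3
R || !P = 1/2 || 1/3 = 1/2
!(R || !P) = !1/2 = 1/2
!(R || !P) && R = 1/2 && 1/2 = 1/2
R || P = 1/2 || 2/3 = 2/3
!(R || P) = !2/3 = 1/3
R && !(R || P) = 1/2 && 1/3 = 1/3
(!(R || !P) && R) -> (R && !(R || P)) = 1/2 -> 1/3 = 5/6
This gives 5/6 ≠ 1.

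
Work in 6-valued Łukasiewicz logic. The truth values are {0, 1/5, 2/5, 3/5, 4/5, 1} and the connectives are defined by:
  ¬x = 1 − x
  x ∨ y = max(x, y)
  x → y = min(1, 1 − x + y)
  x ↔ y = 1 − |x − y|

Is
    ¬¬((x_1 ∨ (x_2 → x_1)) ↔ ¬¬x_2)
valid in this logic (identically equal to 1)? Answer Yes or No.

No

Counterexample: take x_1 = 0, x_2 = 0.
x_2 → x_1 = 0 → 0 = 1
x_1 ∨ (x_2 → x_1) = 0 ∨ 1 = 1
¬x_2 = ¬0 = 1
¬¬x_2 = ¬1 = 0
(x_1 ∨ (x_2 → x_1)) ↔ ¬¬x_2 = 1 ↔ 0 = 0
¬((x_1 ∨ (x_2 → x_1)) ↔ ¬¬x_2) = ¬0 = 1
¬¬((x_1 ∨ (x_2 → x_1)) ↔ ¬¬x_2) = ¬1 = 0
This gives 0 ≠ 1.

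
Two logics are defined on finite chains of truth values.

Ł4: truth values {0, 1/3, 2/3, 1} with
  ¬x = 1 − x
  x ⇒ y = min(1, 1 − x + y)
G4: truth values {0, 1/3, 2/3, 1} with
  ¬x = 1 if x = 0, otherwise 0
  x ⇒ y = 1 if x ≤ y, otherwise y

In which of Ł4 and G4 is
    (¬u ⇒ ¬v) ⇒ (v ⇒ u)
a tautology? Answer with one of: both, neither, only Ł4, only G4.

In Ł4: every assignment gives 1 — tautology.
In G4: at u = 1/3, v = 2/3 the value is 1/3 — not a tautology.

only Ł4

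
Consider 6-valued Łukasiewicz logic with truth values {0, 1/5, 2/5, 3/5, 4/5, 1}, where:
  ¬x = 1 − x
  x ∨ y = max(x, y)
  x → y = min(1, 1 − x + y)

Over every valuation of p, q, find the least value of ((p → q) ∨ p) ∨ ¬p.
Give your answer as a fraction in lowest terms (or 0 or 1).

3/5

Take p = 2/5, q = 0:
p → q = 2/5 → 0 = 3/5
(p → q) ∨ p = 3/5 ∨ 2/5 = 3/5
¬p = ¬2/5 = 3/5
((p → q) ∨ p) ∨ ¬p = 3/5 ∨ 3/5 = 3/5
No assignment yields a value below 3/5, so this is the minimum.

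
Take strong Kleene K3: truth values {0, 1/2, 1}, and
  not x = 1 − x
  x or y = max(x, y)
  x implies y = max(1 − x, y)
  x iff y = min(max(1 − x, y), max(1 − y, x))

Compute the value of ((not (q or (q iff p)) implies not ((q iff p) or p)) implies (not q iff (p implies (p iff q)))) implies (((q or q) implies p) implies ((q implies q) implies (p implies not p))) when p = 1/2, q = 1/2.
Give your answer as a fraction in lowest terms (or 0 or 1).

q iff p = 1/2 iff 1/2 = 1/2
q or (q iff p) = 1/2 or 1/2 = 1/2
not (q or (q iff p)) = not 1/2 = 1/2
q iff p = 1/2 iff 1/2 = 1/2
(q iff p) or p = 1/2 or 1/2 = 1/2
not ((q iff p) or p) = not 1/2 = 1/2
not (q or (q iff p)) implies not ((q iff p) or p) = 1/2 implies 1/2 = 1/2
not q = not 1/2 = 1/2
p iff q = 1/2 iff 1/2 = 1/2
p implies (p iff q) = 1/2 implies 1/2 = 1/2
not q iff (p implies (p iff q)) = 1/2 iff 1/2 = 1/2
(not (q or (q iff p)) implies not ((q iff p) or p)) implies (not q iff (p implies (p iff q))) = 1/2 implies 1/2 = 1/2
q or q = 1/2 or 1/2 = 1/2
(q or q) implies p = 1/2 implies 1/2 = 1/2
q implies q = 1/2 implies 1/2 = 1/2
not p = not 1/2 = 1/2
p implies not p = 1/2 implies 1/2 = 1/2
(q implies q) implies (p implies not p) = 1/2 implies 1/2 = 1/2
((q or q) implies p) implies ((q implies q) implies (p implies not p)) = 1/2 implies 1/2 = 1/2
((not (q or (q iff p)) implies not ((q iff p) or p)) implies (not q iff (p implies (p iff q)))) implies (((q or q) implies p) implies ((q implies q) implies (p implies not p))) = 1/2 implies 1/2 = 1/2

1/2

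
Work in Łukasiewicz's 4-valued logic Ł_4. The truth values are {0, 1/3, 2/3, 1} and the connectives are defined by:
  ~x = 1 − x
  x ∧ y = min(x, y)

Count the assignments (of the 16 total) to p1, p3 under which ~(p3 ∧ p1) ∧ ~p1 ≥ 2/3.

p1 = 0, p3 = 0 ↦ 1  ≥
p1 = 0, p3 = 1/3 ↦ 1  ≥
p1 = 0, p3 = 2/3 ↦ 1  ≥
p1 = 0, p3 = 1 ↦ 1  ≥
p1 = 1/3, p3 = 0 ↦ 2/3  ≥
p1 = 1/3, p3 = 1/3 ↦ 2/3  ≥
p1 = 1/3, p3 = 2/3 ↦ 2/3  ≥
p1 = 1/3, p3 = 1 ↦ 2/3  ≥
p1 = 2/3, p3 = 0 ↦ 1/3  <
p1 = 2/3, p3 = 1/3 ↦ 1/3  <
p1 = 2/3, p3 = 2/3 ↦ 1/3  <
p1 = 2/3, p3 = 1 ↦ 1/3  <
p1 = 1, p3 = 0 ↦ 0  <
p1 = 1, p3 = 1/3 ↦ 0  <
p1 = 1, p3 = 2/3 ↦ 0  <
p1 = 1, p3 = 1 ↦ 0  <
So 8 of the 16 assignments meet the threshold.

8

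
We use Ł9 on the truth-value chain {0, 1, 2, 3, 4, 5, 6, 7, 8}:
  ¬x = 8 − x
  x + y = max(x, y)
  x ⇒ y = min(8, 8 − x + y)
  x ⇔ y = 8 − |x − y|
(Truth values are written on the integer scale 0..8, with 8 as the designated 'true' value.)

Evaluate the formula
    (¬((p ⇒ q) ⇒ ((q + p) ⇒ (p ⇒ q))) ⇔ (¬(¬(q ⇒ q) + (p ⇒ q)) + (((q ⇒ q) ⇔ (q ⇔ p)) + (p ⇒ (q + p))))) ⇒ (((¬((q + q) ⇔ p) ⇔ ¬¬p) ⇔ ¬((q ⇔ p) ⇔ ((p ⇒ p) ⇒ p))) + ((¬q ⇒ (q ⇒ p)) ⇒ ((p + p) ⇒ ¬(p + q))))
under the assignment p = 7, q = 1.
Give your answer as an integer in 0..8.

8

p ⇒ q = 7 ⇒ 1 = 2
q + p = 1 + 7 = 7
p ⇒ q = 7 ⇒ 1 = 2
(q + p) ⇒ (p ⇒ q) = 7 ⇒ 2 = 3
(p ⇒ q) ⇒ ((q + p) ⇒ (p ⇒ q)) = 2 ⇒ 3 = 8
¬((p ⇒ q) ⇒ ((q + p) ⇒ (p ⇒ q))) = ¬8 = 0
q ⇒ q = 1 ⇒ 1 = 8
¬(q ⇒ q) = ¬8 = 0
p ⇒ q = 7 ⇒ 1 = 2
¬(q ⇒ q) + (p ⇒ q) = 0 + 2 = 2
¬(¬(q ⇒ q) + (p ⇒ q)) = ¬2 = 6
q ⇒ q = 1 ⇒ 1 = 8
q ⇔ p = 1 ⇔ 7 = 2
(q ⇒ q) ⇔ (q ⇔ p) = 8 ⇔ 2 = 2
q + p = 1 + 7 = 7
p ⇒ (q + p) = 7 ⇒ 7 = 8
((q ⇒ q) ⇔ (q ⇔ p)) + (p ⇒ (q + p)) = 2 + 8 = 8
¬(¬(q ⇒ q) + (p ⇒ q)) + (((q ⇒ q) ⇔ (q ⇔ p)) + (p ⇒ (q + p))) = 6 + 8 = 8
¬((p ⇒ q) ⇒ ((q + p) ⇒ (p ⇒ q))) ⇔ (¬(¬(q ⇒ q) + (p ⇒ q)) + (((q ⇒ q) ⇔ (q ⇔ p)) + (p ⇒ (q + p)))) = 0 ⇔ 8 = 0
q + q = 1 + 1 = 1
(q + q) ⇔ p = 1 ⇔ 7 = 2
¬((q + q) ⇔ p) = ¬2 = 6
¬p = ¬7 = 1
¬¬p = ¬1 = 7
¬((q + q) ⇔ p) ⇔ ¬¬p = 6 ⇔ 7 = 7
q ⇔ p = 1 ⇔ 7 = 2
p ⇒ p = 7 ⇒ 7 = 8
(p ⇒ p) ⇒ p = 8 ⇒ 7 = 7
(q ⇔ p) ⇔ ((p ⇒ p) ⇒ p) = 2 ⇔ 7 = 3
¬((q ⇔ p) ⇔ ((p ⇒ p) ⇒ p)) = ¬3 = 5
(¬((q + q) ⇔ p) ⇔ ¬¬p) ⇔ ¬((q ⇔ p) ⇔ ((p ⇒ p) ⇒ p)) = 7 ⇔ 5 = 6
¬q = ¬1 = 7
q ⇒ p = 1 ⇒ 7 = 8
¬q ⇒ (q ⇒ p) = 7 ⇒ 8 = 8
p + p = 7 + 7 = 7
p + q = 7 + 1 = 7
¬(p + q) = ¬7 = 1
(p + p) ⇒ ¬(p + q) = 7 ⇒ 1 = 2
(¬q ⇒ (q ⇒ p)) ⇒ ((p + p) ⇒ ¬(p + q)) = 8 ⇒ 2 = 2
((¬((q + q) ⇔ p) ⇔ ¬¬p) ⇔ ¬((q ⇔ p) ⇔ ((p ⇒ p) ⇒ p))) + ((¬q ⇒ (q ⇒ p)) ⇒ ((p + p) ⇒ ¬(p + q))) = 6 + 2 = 6
(¬((p ⇒ q) ⇒ ((q + p) ⇒ (p ⇒ q))) ⇔ (¬(¬(q ⇒ q) + (p ⇒ q)) + (((q ⇒ q) ⇔ (q ⇔ p)) + (p ⇒ (q + p))))) ⇒ (((¬((q + q) ⇔ p) ⇔ ¬¬p) ⇔ ¬((q ⇔ p) ⇔ ((p ⇒ p) ⇒ p))) + ((¬q ⇒ (q ⇒ p)) ⇒ ((p + p) ⇒ ¬(p + q)))) = 0 ⇒ 6 = 8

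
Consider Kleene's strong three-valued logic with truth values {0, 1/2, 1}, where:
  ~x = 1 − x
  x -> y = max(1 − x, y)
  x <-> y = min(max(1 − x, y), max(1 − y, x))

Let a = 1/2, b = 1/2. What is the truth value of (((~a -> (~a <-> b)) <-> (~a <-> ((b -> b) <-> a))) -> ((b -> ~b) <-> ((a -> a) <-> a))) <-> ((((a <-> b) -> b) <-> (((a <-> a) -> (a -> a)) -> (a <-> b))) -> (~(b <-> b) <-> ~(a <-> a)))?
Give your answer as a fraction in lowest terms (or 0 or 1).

1/2

~a = ~1/2 = 1/2
~a = ~1/2 = 1/2
~a <-> b = 1/2 <-> 1/2 = 1/2
~a -> (~a <-> b) = 1/2 -> 1/2 = 1/2
~a = ~1/2 = 1/2
b -> b = 1/2 -> 1/2 = 1/2
(b -> b) <-> a = 1/2 <-> 1/2 = 1/2
~a <-> ((b -> b) <-> a) = 1/2 <-> 1/2 = 1/2
(~a -> (~a <-> b)) <-> (~a <-> ((b -> b) <-> a)) = 1/2 <-> 1/2 = 1/2
~b = ~1/2 = 1/2
b -> ~b = 1/2 -> 1/2 = 1/2
a -> a = 1/2 -> 1/2 = 1/2
(a -> a) <-> a = 1/2 <-> 1/2 = 1/2
(b -> ~b) <-> ((a -> a) <-> a) = 1/2 <-> 1/2 = 1/2
((~a -> (~a <-> b)) <-> (~a <-> ((b -> b) <-> a))) -> ((b -> ~b) <-> ((a -> a) <-> a)) = 1/2 -> 1/2 = 1/2
a <-> b = 1/2 <-> 1/2 = 1/2
(a <-> b) -> b = 1/2 -> 1/2 = 1/2
a <-> a = 1/2 <-> 1/2 = 1/2
a -> a = 1/2 -> 1/2 = 1/2
(a <-> a) -> (a -> a) = 1/2 -> 1/2 = 1/2
a <-> b = 1/2 <-> 1/2 = 1/2
((a <-> a) -> (a -> a)) -> (a <-> b) = 1/2 -> 1/2 = 1/2
((a <-> b) -> b) <-> (((a <-> a) -> (a -> a)) -> (a <-> b)) = 1/2 <-> 1/2 = 1/2
b <-> b = 1/2 <-> 1/2 = 1/2
~(b <-> b) = ~1/2 = 1/2
a <-> a = 1/2 <-> 1/2 = 1/2
~(a <-> a) = ~1/2 = 1/2
~(b <-> b) <-> ~(a <-> a) = 1/2 <-> 1/2 = 1/2
(((a <-> b) -> b) <-> (((a <-> a) -> (a -> a)) -> (a <-> b))) -> (~(b <-> b) <-> ~(a <-> a)) = 1/2 -> 1/2 = 1/2
(((~a -> (~a <-> b)) <-> (~a <-> ((b -> b) <-> a))) -> ((b -> ~b) <-> ((a -> a) <-> a))) <-> ((((a <-> b) -> b) <-> (((a <-> a) -> (a -> a)) -> (a <-> b))) -> (~(b <-> b) <-> ~(a <-> a))) = 1/2 <-> 1/2 = 1/2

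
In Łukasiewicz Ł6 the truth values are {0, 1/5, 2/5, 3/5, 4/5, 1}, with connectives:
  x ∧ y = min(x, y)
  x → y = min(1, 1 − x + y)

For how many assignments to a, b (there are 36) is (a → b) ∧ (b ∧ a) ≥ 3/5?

9

value 1: 1 assignment (counts)
value 4/5: 3 assignments (counts)
value 3/5: 5 assignments (counts)
value 2/5: 7 assignments
value 1/5: 9 assignments
value 0: 11 assignments
So 9 of the 36 assignments meet the threshold.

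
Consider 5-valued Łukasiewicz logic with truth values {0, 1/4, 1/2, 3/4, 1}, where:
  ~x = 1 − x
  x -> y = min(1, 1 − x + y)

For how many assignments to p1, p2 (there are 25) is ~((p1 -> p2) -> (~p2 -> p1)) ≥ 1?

1

value 1: 1 assignment (counts)
value 3/4: 1 assignment
value 1/2: 3 assignments
value 1/4: 2 assignments
value 0: 18 assignments
So 1 of the 25 assignments meets the threshold.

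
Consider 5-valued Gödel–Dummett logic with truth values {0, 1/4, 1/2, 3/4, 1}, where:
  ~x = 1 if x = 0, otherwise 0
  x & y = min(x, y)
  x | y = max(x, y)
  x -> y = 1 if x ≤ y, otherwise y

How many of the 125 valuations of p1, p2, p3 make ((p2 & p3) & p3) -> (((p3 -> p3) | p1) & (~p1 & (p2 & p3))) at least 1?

61

value 1: 61 assignments (counts)
value 0: 64 assignments
So 61 of the 125 assignments meet the threshold.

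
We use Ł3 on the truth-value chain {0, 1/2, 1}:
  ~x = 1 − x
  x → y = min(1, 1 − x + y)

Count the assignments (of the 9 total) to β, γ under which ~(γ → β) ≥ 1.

1

β = 0, γ = 0 ↦ 0  <
β = 0, γ = 1/2 ↦ 1/2  <
β = 0, γ = 1 ↦ 1  ≥
β = 1/2, γ = 0 ↦ 0  <
β = 1/2, γ = 1/2 ↦ 0  <
β = 1/2, γ = 1 ↦ 1/2  <
β = 1, γ = 0 ↦ 0  <
β = 1, γ = 1/2 ↦ 0  <
β = 1, γ = 1 ↦ 0  <
So 1 of the 9 assignments meets the threshold.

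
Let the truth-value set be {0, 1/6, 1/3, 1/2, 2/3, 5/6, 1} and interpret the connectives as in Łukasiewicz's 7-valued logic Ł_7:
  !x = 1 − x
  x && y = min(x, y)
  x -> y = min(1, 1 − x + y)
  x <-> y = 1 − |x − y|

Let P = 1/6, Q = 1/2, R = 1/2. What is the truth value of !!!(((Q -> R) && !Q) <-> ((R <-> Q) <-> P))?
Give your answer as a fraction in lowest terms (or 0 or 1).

1/3

Q -> R = 1/2 -> 1/2 = 1
!Q = !1/2 = 1/2
(Q -> R) && !Q = 1 && 1/2 = 1/2
R <-> Q = 1/2 <-> 1/2 = 1
(R <-> Q) <-> P = 1 <-> 1/6 = 1/6
((Q -> R) && !Q) <-> ((R <-> Q) <-> P) = 1/2 <-> 1/6 = 2/3
!(((Q -> R) && !Q) <-> ((R <-> Q) <-> P)) = !2/3 = 1/3
!!(((Q -> R) && !Q) <-> ((R <-> Q) <-> P)) = !1/3 = 2/3
!!!(((Q -> R) && !Q) <-> ((R <-> Q) <-> P)) = !2/3 = 1/3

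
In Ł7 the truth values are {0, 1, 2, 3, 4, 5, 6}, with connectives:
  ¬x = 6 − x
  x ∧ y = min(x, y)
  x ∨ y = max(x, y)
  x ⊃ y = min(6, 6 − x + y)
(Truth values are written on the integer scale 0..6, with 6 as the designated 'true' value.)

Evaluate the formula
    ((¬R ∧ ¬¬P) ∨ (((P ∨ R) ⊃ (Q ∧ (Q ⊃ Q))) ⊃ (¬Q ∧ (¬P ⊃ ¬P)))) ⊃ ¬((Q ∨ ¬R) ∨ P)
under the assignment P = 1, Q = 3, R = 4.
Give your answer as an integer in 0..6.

¬R = ¬4 = 2
¬P = ¬1 = 5
¬¬P = ¬5 = 1
¬R ∧ ¬¬P = 2 ∧ 1 = 1
P ∨ R = 1 ∨ 4 = 4
Q ⊃ Q = 3 ⊃ 3 = 6
Q ∧ (Q ⊃ Q) = 3 ∧ 6 = 3
(P ∨ R) ⊃ (Q ∧ (Q ⊃ Q)) = 4 ⊃ 3 = 5
¬Q = ¬3 = 3
¬P = ¬1 = 5
¬P = ¬1 = 5
¬P ⊃ ¬P = 5 ⊃ 5 = 6
¬Q ∧ (¬P ⊃ ¬P) = 3 ∧ 6 = 3
((P ∨ R) ⊃ (Q ∧ (Q ⊃ Q))) ⊃ (¬Q ∧ (¬P ⊃ ¬P)) = 5 ⊃ 3 = 4
(¬R ∧ ¬¬P) ∨ (((P ∨ R) ⊃ (Q ∧ (Q ⊃ Q))) ⊃ (¬Q ∧ (¬P ⊃ ¬P))) = 1 ∨ 4 = 4
¬R = ¬4 = 2
Q ∨ ¬R = 3 ∨ 2 = 3
(Q ∨ ¬R) ∨ P = 3 ∨ 1 = 3
¬((Q ∨ ¬R) ∨ P) = ¬3 = 3
((¬R ∧ ¬¬P) ∨ (((P ∨ R) ⊃ (Q ∧ (Q ⊃ Q))) ⊃ (¬Q ∧ (¬P ⊃ ¬P)))) ⊃ ¬((Q ∨ ¬R) ∨ P) = 4 ⊃ 3 = 5

5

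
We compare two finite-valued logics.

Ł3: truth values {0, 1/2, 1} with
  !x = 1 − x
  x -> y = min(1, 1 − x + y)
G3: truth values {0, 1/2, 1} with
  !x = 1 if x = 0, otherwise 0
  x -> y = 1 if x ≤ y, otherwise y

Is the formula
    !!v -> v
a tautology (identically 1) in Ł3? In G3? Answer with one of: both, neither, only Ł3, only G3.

only Ł3

In Ł3: every assignment gives 1 — tautology.
In G3: at v = 1/2 the value is 1/2 — not a tautology.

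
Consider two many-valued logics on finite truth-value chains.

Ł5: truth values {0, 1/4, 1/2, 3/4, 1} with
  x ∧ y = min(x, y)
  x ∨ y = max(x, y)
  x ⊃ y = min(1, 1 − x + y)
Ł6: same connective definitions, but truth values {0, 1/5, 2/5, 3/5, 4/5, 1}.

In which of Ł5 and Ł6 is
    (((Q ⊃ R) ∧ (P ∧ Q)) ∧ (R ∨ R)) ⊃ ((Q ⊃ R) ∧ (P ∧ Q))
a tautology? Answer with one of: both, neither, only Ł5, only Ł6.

In Ł5: every assignment gives 1 — tautology.
In Ł6: every assignment gives 1 — tautology.

both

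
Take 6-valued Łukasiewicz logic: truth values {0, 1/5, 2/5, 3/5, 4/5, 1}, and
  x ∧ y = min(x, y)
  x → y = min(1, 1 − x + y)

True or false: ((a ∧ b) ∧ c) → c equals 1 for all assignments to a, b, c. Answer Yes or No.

Yes

At a = 1/5, b = 4/5, c = 2/5, for instance:
a ∧ b = 1/5 ∧ 4/5 = 1/5
(a ∧ b) ∧ c = 1/5 ∧ 2/5 = 1/5
((a ∧ b) ∧ c) → c = 1/5 → 2/5 = 1
and checking the remaining 215 assignments likewise gives ≥ 1 in every case.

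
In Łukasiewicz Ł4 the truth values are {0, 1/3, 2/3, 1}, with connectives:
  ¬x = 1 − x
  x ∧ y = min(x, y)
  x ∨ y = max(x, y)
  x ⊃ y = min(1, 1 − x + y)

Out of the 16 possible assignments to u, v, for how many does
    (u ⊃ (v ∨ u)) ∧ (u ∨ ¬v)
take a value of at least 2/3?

12

u = 0, v = 0 ↦ 1  ≥
u = 0, v = 1/3 ↦ 2/3  ≥
u = 0, v = 2/3 ↦ 1/3  <
u = 0, v = 1 ↦ 0  <
u = 1/3, v = 0 ↦ 1  ≥
u = 1/3, v = 1/3 ↦ 2/3  ≥
u = 1/3, v = 2/3 ↦ 1/3  <
u = 1/3, v = 1 ↦ 1/3  <
u = 2/3, v = 0 ↦ 1  ≥
u = 2/3, v = 1/3 ↦ 2/3  ≥
u = 2/3, v = 2/3 ↦ 2/3  ≥
u = 2/3, v = 1 ↦ 2/3  ≥
u = 1, v = 0 ↦ 1  ≥
u = 1, v = 1/3 ↦ 1  ≥
u = 1, v = 2/3 ↦ 1  ≥
u = 1, v = 1 ↦ 1  ≥
So 12 of the 16 assignments meet the threshold.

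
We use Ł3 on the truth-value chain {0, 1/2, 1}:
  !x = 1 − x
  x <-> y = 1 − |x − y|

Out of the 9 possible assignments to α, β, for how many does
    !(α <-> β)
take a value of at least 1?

2

α = 0, β = 0 ↦ 0  <
α = 0, β = 1/2 ↦ 1/2  <
α = 0, β = 1 ↦ 1  ≥
α = 1/2, β = 0 ↦ 1/2  <
α = 1/2, β = 1/2 ↦ 0  <
α = 1/2, β = 1 ↦ 1/2  <
α = 1, β = 0 ↦ 1  ≥
α = 1, β = 1/2 ↦ 1/2  <
α = 1, β = 1 ↦ 0  <
So 2 of the 9 assignments meet the threshold.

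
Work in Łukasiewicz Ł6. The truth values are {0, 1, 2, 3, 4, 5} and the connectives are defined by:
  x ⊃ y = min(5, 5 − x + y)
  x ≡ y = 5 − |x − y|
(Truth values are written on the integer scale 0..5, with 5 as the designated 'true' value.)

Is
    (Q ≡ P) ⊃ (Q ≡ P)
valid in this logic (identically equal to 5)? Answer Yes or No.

Yes

At P = 1, Q = 0, for instance:
Q ≡ P = 0 ≡ 1 = 4
(Q ≡ P) ⊃ (Q ≡ P) = 4 ⊃ 4 = 5
and checking the remaining 35 assignments likewise gives ≥ 5 in every case.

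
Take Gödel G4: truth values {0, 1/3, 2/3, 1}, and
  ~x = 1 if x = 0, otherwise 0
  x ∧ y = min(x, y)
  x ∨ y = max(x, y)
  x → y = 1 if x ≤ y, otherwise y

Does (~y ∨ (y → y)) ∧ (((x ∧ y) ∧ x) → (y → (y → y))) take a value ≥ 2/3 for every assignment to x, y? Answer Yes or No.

Yes

x = 0, y = 0 ↦ 1
x = 0, y = 1/3 ↦ 1
x = 0, y = 2/3 ↦ 1
x = 0, y = 1 ↦ 1
x = 1/3, y = 0 ↦ 1
x = 1/3, y = 1/3 ↦ 1
x = 1/3, y = 2/3 ↦ 1
x = 1/3, y = 1 ↦ 1
x = 2/3, y = 0 ↦ 1
x = 2/3, y = 1/3 ↦ 1
x = 2/3, y = 2/3 ↦ 1
x = 2/3, y = 1 ↦ 1
x = 1, y = 0 ↦ 1
x = 1, y = 1/3 ↦ 1
x = 1, y = 2/3 ↦ 1
x = 1, y = 1 ↦ 1
Every assignment gives a value ≥ 2/3.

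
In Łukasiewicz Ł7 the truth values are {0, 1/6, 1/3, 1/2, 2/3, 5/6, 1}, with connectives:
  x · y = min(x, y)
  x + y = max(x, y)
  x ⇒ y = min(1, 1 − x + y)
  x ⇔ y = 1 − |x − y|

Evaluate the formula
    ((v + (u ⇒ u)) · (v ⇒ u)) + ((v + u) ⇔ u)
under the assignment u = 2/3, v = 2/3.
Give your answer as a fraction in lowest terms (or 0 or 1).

1

u ⇒ u = 2/3 ⇒ 2/3 = 1
v + (u ⇒ u) = 2/3 + 1 = 1
v ⇒ u = 2/3 ⇒ 2/3 = 1
(v + (u ⇒ u)) · (v ⇒ u) = 1 · 1 = 1
v + u = 2/3 + 2/3 = 2/3
(v + u) ⇔ u = 2/3 ⇔ 2/3 = 1
((v + (u ⇒ u)) · (v ⇒ u)) + ((v + u) ⇔ u) = 1 + 1 = 1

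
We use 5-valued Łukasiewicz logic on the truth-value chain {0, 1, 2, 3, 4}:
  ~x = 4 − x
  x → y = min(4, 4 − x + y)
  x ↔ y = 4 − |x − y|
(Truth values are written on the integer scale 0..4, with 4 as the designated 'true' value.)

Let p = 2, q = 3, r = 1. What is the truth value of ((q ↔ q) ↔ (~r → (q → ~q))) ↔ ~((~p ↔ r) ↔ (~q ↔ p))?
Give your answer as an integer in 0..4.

q ↔ q = 3 ↔ 3 = 4
~r = ~1 = 3
~q = ~3 = 1
q → ~q = 3 → 1 = 2
~r → (q → ~q) = 3 → 2 = 3
(q ↔ q) ↔ (~r → (q → ~q)) = 4 ↔ 3 = 3
~p = ~2 = 2
~p ↔ r = 2 ↔ 1 = 3
~q = ~3 = 1
~q ↔ p = 1 ↔ 2 = 3
(~p ↔ r) ↔ (~q ↔ p) = 3 ↔ 3 = 4
~((~p ↔ r) ↔ (~q ↔ p)) = ~4 = 0
((q ↔ q) ↔ (~r → (q → ~q))) ↔ ~((~p ↔ r) ↔ (~q ↔ p)) = 3 ↔ 0 = 1

1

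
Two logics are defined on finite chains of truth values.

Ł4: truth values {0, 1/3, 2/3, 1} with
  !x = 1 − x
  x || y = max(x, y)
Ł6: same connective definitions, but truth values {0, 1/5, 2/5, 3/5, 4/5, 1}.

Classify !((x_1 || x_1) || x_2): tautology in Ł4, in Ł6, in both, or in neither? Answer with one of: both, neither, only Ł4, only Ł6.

In Ł4: at x_1 = 0, x_2 = 1/3 the value is 2/3 — not a tautology.
In Ł6: at x_1 = 0, x_2 = 1/5 the value is 4/5 — not a tautology.

neither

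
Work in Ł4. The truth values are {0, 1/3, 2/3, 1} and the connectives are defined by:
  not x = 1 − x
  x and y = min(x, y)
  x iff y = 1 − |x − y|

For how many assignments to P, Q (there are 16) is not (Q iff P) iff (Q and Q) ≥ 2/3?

11

P = 0, Q = 0 ↦ 1  ≥
P = 0, Q = 1/3 ↦ 1  ≥
P = 0, Q = 2/3 ↦ 1  ≥
P = 0, Q = 1 ↦ 1  ≥
P = 1/3, Q = 0 ↦ 2/3  ≥
P = 1/3, Q = 1/3 ↦ 2/3  ≥
P = 1/3, Q = 2/3 ↦ 2/3  ≥
P = 1/3, Q = 1 ↦ 2/3  ≥
P = 2/3, Q = 0 ↦ 1/3  <
P = 2/3, Q = 1/3 ↦ 1  ≥
P = 2/3, Q = 2/3 ↦ 1/3  <
P = 2/3, Q = 1 ↦ 1/3  <
P = 1, Q = 0 ↦ 0  <
P = 1, Q = 1/3 ↦ 2/3  ≥
P = 1, Q = 2/3 ↦ 2/3  ≥
P = 1, Q = 1 ↦ 0  <
So 11 of the 16 assignments meet the threshold.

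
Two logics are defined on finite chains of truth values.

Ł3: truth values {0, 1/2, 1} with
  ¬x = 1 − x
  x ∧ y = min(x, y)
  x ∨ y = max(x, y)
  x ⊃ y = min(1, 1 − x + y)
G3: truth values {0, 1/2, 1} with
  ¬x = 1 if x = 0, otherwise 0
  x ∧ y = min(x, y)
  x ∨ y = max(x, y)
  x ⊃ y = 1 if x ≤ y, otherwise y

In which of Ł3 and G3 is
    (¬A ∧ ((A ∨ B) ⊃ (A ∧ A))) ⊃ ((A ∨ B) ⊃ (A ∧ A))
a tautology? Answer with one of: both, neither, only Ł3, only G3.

In Ł3: every assignment gives 1 — tautology.
In G3: every assignment gives 1 — tautology.

both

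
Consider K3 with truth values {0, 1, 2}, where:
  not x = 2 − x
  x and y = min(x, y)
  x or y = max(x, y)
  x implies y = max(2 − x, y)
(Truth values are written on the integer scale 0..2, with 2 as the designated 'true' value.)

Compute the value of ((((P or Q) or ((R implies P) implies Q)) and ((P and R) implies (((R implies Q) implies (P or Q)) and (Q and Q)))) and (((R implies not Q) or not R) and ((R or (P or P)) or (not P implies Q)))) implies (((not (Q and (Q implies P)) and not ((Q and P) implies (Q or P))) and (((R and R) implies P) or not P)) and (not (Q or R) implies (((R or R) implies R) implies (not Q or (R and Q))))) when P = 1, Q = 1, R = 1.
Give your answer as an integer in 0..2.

1

P or Q = 1 or 1 = 1
R implies P = 1 implies 1 = 1
(R implies P) implies Q = 1 implies 1 = 1
(P or Q) or ((R implies P) implies Q) = 1 or 1 = 1
P and R = 1 and 1 = 1
R implies Q = 1 implies 1 = 1
P or Q = 1 or 1 = 1
(R implies Q) implies (P or Q) = 1 implies 1 = 1
Q and Q = 1 and 1 = 1
((R implies Q) implies (P or Q)) and (Q and Q) = 1 and 1 = 1
(P and R) implies (((R implies Q) implies (P or Q)) and (Q and Q)) = 1 implies 1 = 1
((P or Q) or ((R implies P) implies Q)) and ((P and R) implies (((R implies Q) implies (P or Q)) and (Q and Q))) = 1 and 1 = 1
not Q = not 1 = 1
R implies not Q = 1 implies 1 = 1
not R = not 1 = 1
(R implies not Q) or not R = 1 or 1 = 1
P or P = 1 or 1 = 1
R or (P or P) = 1 or 1 = 1
not P = not 1 = 1
not P implies Q = 1 implies 1 = 1
(R or (P or P)) or (not P implies Q) = 1 or 1 = 1
((R implies not Q) or not R) and ((R or (P or P)) or (not P implies Q)) = 1 and 1 = 1
(((P or Q) or ((R implies P) implies Q)) and ((P and R) implies (((R implies Q) implies (P or Q)) and (Q and Q)))) and (((R implies not Q) or not R) and ((R or (P or P)) or (not P implies Q))) = 1 and 1 = 1
Q implies P = 1 implies 1 = 1
Q and (Q implies P) = 1 and 1 = 1
not (Q and (Q implies P)) = not 1 = 1
Q and P = 1 and 1 = 1
Q or P = 1 or 1 = 1
(Q and P) implies (Q or P) = 1 implies 1 = 1
not ((Q and P) implies (Q or P)) = not 1 = 1
not (Q and (Q implies P)) and not ((Q and P) implies (Q or P)) = 1 and 1 = 1
R and R = 1 and 1 = 1
(R and R) implies P = 1 implies 1 = 1
not P = not 1 = 1
((R and R) implies P) or not P = 1 or 1 = 1
(not (Q and (Q implies P)) and not ((Q and P) implies (Q or P))) and (((R and R) implies P) or not P) = 1 and 1 = 1
Q or R = 1 or 1 = 1
not (Q or R) = not 1 = 1
R or R = 1 or 1 = 1
(R or R) implies R = 1 implies 1 = 1
not Q = not 1 = 1
R and Q = 1 and 1 = 1
not Q or (R and Q) = 1 or 1 = 1
((R or R) implies R) implies (not Q or (R and Q)) = 1 implies 1 = 1
not (Q or R) implies (((R or R) implies R) implies (not Q or (R and Q))) = 1 implies 1 = 1
((not (Q and (Q implies P)) and not ((Q and P) implies (Q or P))) and (((R and R) implies P) or not P)) and (not (Q or R) implies (((R or R) implies R) implies (not Q or (R and Q)))) = 1 and 1 = 1
((((P or Q) or ((R implies P) implies Q)) and ((P and R) implies (((R implies Q) implies (P or Q)) and (Q and Q)))) and (((R implies not Q) or not R) and ((R or (P or P)) or (not P implies Q)))) implies (((not (Q and (Q implies P)) and not ((Q and P) implies (Q or P))) and (((R and R) implies P) or not P)) and (not (Q or R) implies (((R or R) implies R) implies (not Q or (R and Q))))) = 1 implies 1 = 1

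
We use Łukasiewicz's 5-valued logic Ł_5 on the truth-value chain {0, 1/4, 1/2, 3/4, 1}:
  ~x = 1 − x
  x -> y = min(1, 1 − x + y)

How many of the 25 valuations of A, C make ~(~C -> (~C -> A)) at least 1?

1

value 1: 1 assignment (counts)
value 3/4: 1 assignment
value 1/2: 2 assignments
value 1/4: 2 assignments
value 0: 19 assignments
So 1 of the 25 assignments meets the threshold.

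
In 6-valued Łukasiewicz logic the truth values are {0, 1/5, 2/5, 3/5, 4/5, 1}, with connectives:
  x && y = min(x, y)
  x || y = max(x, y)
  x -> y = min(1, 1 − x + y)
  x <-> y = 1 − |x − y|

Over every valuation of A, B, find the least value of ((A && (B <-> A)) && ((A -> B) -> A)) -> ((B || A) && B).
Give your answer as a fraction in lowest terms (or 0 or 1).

3/5

Take A = 2/5, B = 0:
B <-> A = 0 <-> 2/5 = 3/5
A && (B <-> A) = 2/5 && 3/5 = 2/5
A -> B = 2/5 -> 0 = 3/5
(A -> B) -> A = 3/5 -> 2/5 = 4/5
(A && (B <-> A)) && ((A -> B) -> A) = 2/5 && 4/5 = 2/5
B || A = 0 || 2/5 = 2/5
(B || A) && B = 2/5 && 0 = 0
((A && (B <-> A)) && ((A -> B) -> A)) -> ((B || A) && B) = 2/5 -> 0 = 3/5
No assignment yields a value below 3/5, so this is the minimum.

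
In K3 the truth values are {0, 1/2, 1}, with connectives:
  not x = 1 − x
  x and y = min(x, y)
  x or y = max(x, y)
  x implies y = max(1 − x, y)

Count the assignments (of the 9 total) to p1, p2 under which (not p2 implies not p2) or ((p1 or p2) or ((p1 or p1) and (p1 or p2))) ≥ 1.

p1 = 0, p2 = 0 ↦ 1  ≥
p1 = 0, p2 = 1/2 ↦ 1/2  <
p1 = 0, p2 = 1 ↦ 1  ≥
p1 = 1/2, p2 = 0 ↦ 1  ≥
p1 = 1/2, p2 = 1/2 ↦ 1/2  <
p1 = 1/2, p2 = 1 ↦ 1  ≥
p1 = 1, p2 = 0 ↦ 1  ≥
p1 = 1, p2 = 1/2 ↦ 1  ≥
p1 = 1, p2 = 1 ↦ 1  ≥
So 7 of the 9 assignments meet the threshold.

7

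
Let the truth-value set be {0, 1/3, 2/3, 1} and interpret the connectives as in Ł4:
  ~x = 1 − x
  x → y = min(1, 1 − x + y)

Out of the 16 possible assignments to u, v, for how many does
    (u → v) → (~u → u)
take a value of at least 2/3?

u = 0, v = 0 ↦ 0  <
u = 0, v = 1/3 ↦ 0  <
u = 0, v = 2/3 ↦ 0  <
u = 0, v = 1 ↦ 0  <
u = 1/3, v = 0 ↦ 1  ≥
u = 1/3, v = 1/3 ↦ 2/3  ≥
u = 1/3, v = 2/3 ↦ 2/3  ≥
u = 1/3, v = 1 ↦ 2/3  ≥
u = 2/3, v = 0 ↦ 1  ≥
u = 2/3, v = 1/3 ↦ 1  ≥
u = 2/3, v = 2/3 ↦ 1  ≥
u = 2/3, v = 1 ↦ 1  ≥
u = 1, v = 0 ↦ 1  ≥
u = 1, v = 1/3 ↦ 1  ≥
u = 1, v = 2/3 ↦ 1  ≥
u = 1, v = 1 ↦ 1  ≥
So 12 of the 16 assignments meet the threshold.

12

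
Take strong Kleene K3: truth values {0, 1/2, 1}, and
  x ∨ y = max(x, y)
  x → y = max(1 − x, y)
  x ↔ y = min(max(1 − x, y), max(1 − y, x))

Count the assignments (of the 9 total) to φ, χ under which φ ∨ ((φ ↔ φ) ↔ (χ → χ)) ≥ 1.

5

φ = 0, χ = 0 ↦ 1  ≥
φ = 0, χ = 1/2 ↦ 1/2  <
φ = 0, χ = 1 ↦ 1  ≥
φ = 1/2, χ = 0 ↦ 1/2  <
φ = 1/2, χ = 1/2 ↦ 1/2  <
φ = 1/2, χ = 1 ↦ 1/2  <
φ = 1, χ = 0 ↦ 1  ≥
φ = 1, χ = 1/2 ↦ 1  ≥
φ = 1, χ = 1 ↦ 1  ≥
So 5 of the 9 assignments meet the threshold.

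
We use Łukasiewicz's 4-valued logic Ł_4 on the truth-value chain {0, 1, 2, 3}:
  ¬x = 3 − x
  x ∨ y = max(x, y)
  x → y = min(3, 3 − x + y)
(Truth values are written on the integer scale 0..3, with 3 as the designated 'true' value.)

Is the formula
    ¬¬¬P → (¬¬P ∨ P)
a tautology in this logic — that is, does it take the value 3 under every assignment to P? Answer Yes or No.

No

Counterexample: take P = 0.
¬P = ¬0 = 3
¬¬P = ¬3 = 0
¬¬¬P = ¬0 = 3
¬P = ¬0 = 3
¬¬P = ¬3 = 0
¬¬P ∨ P = 0 ∨ 0 = 0
¬¬¬P → (¬¬P ∨ P) = 3 → 0 = 0
This gives 0 ≠ 3.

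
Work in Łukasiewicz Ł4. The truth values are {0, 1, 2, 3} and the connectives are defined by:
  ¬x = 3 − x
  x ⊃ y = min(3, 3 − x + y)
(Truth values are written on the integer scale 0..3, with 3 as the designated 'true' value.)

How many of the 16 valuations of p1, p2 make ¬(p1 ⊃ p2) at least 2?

p1 = 0, p2 = 0 ↦ 0  <
p1 = 0, p2 = 1 ↦ 0  <
p1 = 0, p2 = 2 ↦ 0  <
p1 = 0, p2 = 3 ↦ 0  <
p1 = 1, p2 = 0 ↦ 1  <
p1 = 1, p2 = 1 ↦ 0  <
p1 = 1, p2 = 2 ↦ 0  <
p1 = 1, p2 = 3 ↦ 0  <
p1 = 2, p2 = 0 ↦ 2  ≥
p1 = 2, p2 = 1 ↦ 1  <
p1 = 2, p2 = 2 ↦ 0  <
p1 = 2, p2 = 3 ↦ 0  <
p1 = 3, p2 = 0 ↦ 3  ≥
p1 = 3, p2 = 1 ↦ 2  ≥
p1 = 3, p2 = 2 ↦ 1  <
p1 = 3, p2 = 3 ↦ 0  <
So 3 of the 16 assignments meet the threshold.

3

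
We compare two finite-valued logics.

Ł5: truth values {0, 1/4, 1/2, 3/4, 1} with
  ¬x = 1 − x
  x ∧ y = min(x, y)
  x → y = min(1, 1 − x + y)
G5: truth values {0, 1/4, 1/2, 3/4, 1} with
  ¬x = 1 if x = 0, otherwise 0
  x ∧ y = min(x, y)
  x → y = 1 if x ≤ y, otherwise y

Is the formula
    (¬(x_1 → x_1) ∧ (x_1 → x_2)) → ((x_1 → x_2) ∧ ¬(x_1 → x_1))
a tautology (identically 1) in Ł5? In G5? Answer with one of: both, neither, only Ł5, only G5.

In Ł5: every assignment gives 1 — tautology.
In G5: every assignment gives 1 — tautology.

both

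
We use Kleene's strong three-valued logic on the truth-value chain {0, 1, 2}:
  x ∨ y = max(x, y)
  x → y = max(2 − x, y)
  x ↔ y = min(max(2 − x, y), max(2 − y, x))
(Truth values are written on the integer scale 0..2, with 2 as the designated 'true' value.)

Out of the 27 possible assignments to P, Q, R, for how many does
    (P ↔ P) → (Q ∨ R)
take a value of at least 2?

15

value 2: 15 assignments (counts)
value 1: 10 assignments
value 0: 2 assignments
So 15 of the 27 assignments meet the threshold.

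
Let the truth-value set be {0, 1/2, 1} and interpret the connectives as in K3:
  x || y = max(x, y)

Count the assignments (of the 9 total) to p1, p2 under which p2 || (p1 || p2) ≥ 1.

p1 = 0, p2 = 0 ↦ 0  <
p1 = 0, p2 = 1/2 ↦ 1/2  <
p1 = 0, p2 = 1 ↦ 1  ≥
p1 = 1/2, p2 = 0 ↦ 1/2  <
p1 = 1/2, p2 = 1/2 ↦ 1/2  <
p1 = 1/2, p2 = 1 ↦ 1  ≥
p1 = 1, p2 = 0 ↦ 1  ≥
p1 = 1, p2 = 1/2 ↦ 1  ≥
p1 = 1, p2 = 1 ↦ 1  ≥
So 5 of the 9 assignments meet the threshold.

5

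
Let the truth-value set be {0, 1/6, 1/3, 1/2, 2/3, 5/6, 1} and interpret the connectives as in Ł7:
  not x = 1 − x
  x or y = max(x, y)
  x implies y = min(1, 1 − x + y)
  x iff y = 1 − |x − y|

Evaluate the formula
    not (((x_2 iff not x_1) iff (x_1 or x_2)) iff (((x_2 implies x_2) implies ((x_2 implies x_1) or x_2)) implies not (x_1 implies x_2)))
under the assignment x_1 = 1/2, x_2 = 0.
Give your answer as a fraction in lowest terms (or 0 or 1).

1/2

not x_1 = not 1/2 = 1/2
x_2 iff not x_1 = 0 iff 1/2 = 1/2
x_1 or x_2 = 1/2 or 0 = 1/2
(x_2 iff not x_1) iff (x_1 or x_2) = 1/2 iff 1/2 = 1
x_2 implies x_2 = 0 implies 0 = 1
x_2 implies x_1 = 0 implies 1/2 = 1
(x_2 implies x_1) or x_2 = 1 or 0 = 1
(x_2 implies x_2) implies ((x_2 implies x_1) or x_2) = 1 implies 1 = 1
x_1 implies x_2 = 1/2 implies 0 = 1/2
not (x_1 implies x_2) = not 1/2 = 1/2
((x_2 implies x_2) implies ((x_2 implies x_1) or x_2)) implies not (x_1 implies x_2) = 1 implies 1/2 = 1/2
((x_2 iff not x_1) iff (x_1 or x_2)) iff (((x_2 implies x_2) implies ((x_2 implies x_1) or x_2)) implies not (x_1 implies x_2)) = 1 iff 1/2 = 1/2
not (((x_2 iff not x_1) iff (x_1 or x_2)) iff (((x_2 implies x_2) implies ((x_2 implies x_1) or x_2)) implies not (x_1 implies x_2))) = not 1/2 = 1/2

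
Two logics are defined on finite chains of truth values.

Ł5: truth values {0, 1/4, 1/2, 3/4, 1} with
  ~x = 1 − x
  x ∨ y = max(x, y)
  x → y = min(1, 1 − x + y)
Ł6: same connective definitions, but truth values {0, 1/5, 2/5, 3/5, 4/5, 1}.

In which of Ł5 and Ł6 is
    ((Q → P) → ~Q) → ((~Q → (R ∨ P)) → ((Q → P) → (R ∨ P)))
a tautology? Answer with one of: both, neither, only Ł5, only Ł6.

both

In Ł5: every assignment gives 1 — tautology.
In Ł6: every assignment gives 1 — tautology.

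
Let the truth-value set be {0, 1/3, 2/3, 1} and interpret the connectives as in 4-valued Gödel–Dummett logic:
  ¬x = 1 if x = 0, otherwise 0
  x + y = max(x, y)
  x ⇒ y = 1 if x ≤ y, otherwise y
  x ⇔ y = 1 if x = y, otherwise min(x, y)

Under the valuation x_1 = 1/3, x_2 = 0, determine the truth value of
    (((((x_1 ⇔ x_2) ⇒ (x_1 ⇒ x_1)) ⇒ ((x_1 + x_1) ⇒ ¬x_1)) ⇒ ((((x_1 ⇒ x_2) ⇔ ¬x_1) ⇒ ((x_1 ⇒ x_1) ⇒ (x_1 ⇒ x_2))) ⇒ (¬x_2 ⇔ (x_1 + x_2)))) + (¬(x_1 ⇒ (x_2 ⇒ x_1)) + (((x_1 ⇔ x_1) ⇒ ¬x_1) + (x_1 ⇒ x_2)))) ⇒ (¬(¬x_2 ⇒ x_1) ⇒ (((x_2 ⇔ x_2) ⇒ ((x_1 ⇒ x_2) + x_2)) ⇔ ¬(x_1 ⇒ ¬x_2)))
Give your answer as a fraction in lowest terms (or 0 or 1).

1

x_1 ⇔ x_2 = 1/3 ⇔ 0 = 0
x_1 ⇒ x_1 = 1/3 ⇒ 1/3 = 1
(x_1 ⇔ x_2) ⇒ (x_1 ⇒ x_1) = 0 ⇒ 1 = 1
x_1 + x_1 = 1/3 + 1/3 = 1/3
¬x_1 = ¬1/3 = 0
(x_1 + x_1) ⇒ ¬x_1 = 1/3 ⇒ 0 = 0
((x_1 ⇔ x_2) ⇒ (x_1 ⇒ x_1)) ⇒ ((x_1 + x_1) ⇒ ¬x_1) = 1 ⇒ 0 = 0
x_1 ⇒ x_2 = 1/3 ⇒ 0 = 0
¬x_1 = ¬1/3 = 0
(x_1 ⇒ x_2) ⇔ ¬x_1 = 0 ⇔ 0 = 1
x_1 ⇒ x_1 = 1/3 ⇒ 1/3 = 1
x_1 ⇒ x_2 = 1/3 ⇒ 0 = 0
(x_1 ⇒ x_1) ⇒ (x_1 ⇒ x_2) = 1 ⇒ 0 = 0
((x_1 ⇒ x_2) ⇔ ¬x_1) ⇒ ((x_1 ⇒ x_1) ⇒ (x_1 ⇒ x_2)) = 1 ⇒ 0 = 0
¬x_2 = ¬0 = 1
x_1 + x_2 = 1/3 + 0 = 1/3
¬x_2 ⇔ (x_1 + x_2) = 1 ⇔ 1/3 = 1/3
(((x_1 ⇒ x_2) ⇔ ¬x_1) ⇒ ((x_1 ⇒ x_1) ⇒ (x_1 ⇒ x_2))) ⇒ (¬x_2 ⇔ (x_1 + x_2)) = 0 ⇒ 1/3 = 1
(((x_1 ⇔ x_2) ⇒ (x_1 ⇒ x_1)) ⇒ ((x_1 + x_1) ⇒ ¬x_1)) ⇒ ((((x_1 ⇒ x_2) ⇔ ¬x_1) ⇒ ((x_1 ⇒ x_1) ⇒ (x_1 ⇒ x_2))) ⇒ (¬x_2 ⇔ (x_1 + x_2))) = 0 ⇒ 1 = 1
x_2 ⇒ x_1 = 0 ⇒ 1/3 = 1
x_1 ⇒ (x_2 ⇒ x_1) = 1/3 ⇒ 1 = 1
¬(x_1 ⇒ (x_2 ⇒ x_1)) = ¬1 = 0
x_1 ⇔ x_1 = 1/3 ⇔ 1/3 = 1
¬x_1 = ¬1/3 = 0
(x_1 ⇔ x_1) ⇒ ¬x_1 = 1 ⇒ 0 = 0
x_1 ⇒ x_2 = 1/3 ⇒ 0 = 0
((x_1 ⇔ x_1) ⇒ ¬x_1) + (x_1 ⇒ x_2) = 0 + 0 = 0
¬(x_1 ⇒ (x_2 ⇒ x_1)) + (((x_1 ⇔ x_1) ⇒ ¬x_1) + (x_1 ⇒ x_2)) = 0 + 0 = 0
((((x_1 ⇔ x_2) ⇒ (x_1 ⇒ x_1)) ⇒ ((x_1 + x_1) ⇒ ¬x_1)) ⇒ ((((x_1 ⇒ x_2) ⇔ ¬x_1) ⇒ ((x_1 ⇒ x_1) ⇒ (x_1 ⇒ x_2))) ⇒ (¬x_2 ⇔ (x_1 + x_2)))) + (¬(x_1 ⇒ (x_2 ⇒ x_1)) + (((x_1 ⇔ x_1) ⇒ ¬x_1) + (x_1 ⇒ x_2))) = 1 + 0 = 1
¬x_2 = ¬0 = 1
¬x_2 ⇒ x_1 = 1 ⇒ 1/3 = 1/3
¬(¬x_2 ⇒ x_1) = ¬1/3 = 0
x_2 ⇔ x_2 = 0 ⇔ 0 = 1
x_1 ⇒ x_2 = 1/3 ⇒ 0 = 0
(x_1 ⇒ x_2) + x_2 = 0 + 0 = 0
(x_2 ⇔ x_2) ⇒ ((x_1 ⇒ x_2) + x_2) = 1 ⇒ 0 = 0
¬x_2 = ¬0 = 1
x_1 ⇒ ¬x_2 = 1/3 ⇒ 1 = 1
¬(x_1 ⇒ ¬x_2) = ¬1 = 0
((x_2 ⇔ x_2) ⇒ ((x_1 ⇒ x_2) + x_2)) ⇔ ¬(x_1 ⇒ ¬x_2) = 0 ⇔ 0 = 1
¬(¬x_2 ⇒ x_1) ⇒ (((x_2 ⇔ x_2) ⇒ ((x_1 ⇒ x_2) + x_2)) ⇔ ¬(x_1 ⇒ ¬x_2)) = 0 ⇒ 1 = 1
(((((x_1 ⇔ x_2) ⇒ (x_1 ⇒ x_1)) ⇒ ((x_1 + x_1) ⇒ ¬x_1)) ⇒ ((((x_1 ⇒ x_2) ⇔ ¬x_1) ⇒ ((x_1 ⇒ x_1) ⇒ (x_1 ⇒ x_2))) ⇒ (¬x_2 ⇔ (x_1 + x_2)))) + (¬(x_1 ⇒ (x_2 ⇒ x_1)) + (((x_1 ⇔ x_1) ⇒ ¬x_1) + (x_1 ⇒ x_2)))) ⇒ (¬(¬x_2 ⇒ x_1) ⇒ (((x_2 ⇔ x_2) ⇒ ((x_1 ⇒ x_2) + x_2)) ⇔ ¬(x_1 ⇒ ¬x_2))) = 1 ⇒ 1 = 1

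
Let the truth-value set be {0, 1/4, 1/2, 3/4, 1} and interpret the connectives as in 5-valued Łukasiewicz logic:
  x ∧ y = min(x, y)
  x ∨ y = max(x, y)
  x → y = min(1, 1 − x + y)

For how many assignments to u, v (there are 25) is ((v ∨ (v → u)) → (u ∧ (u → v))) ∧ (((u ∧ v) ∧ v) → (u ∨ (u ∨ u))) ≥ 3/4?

value 1: 1 assignment (counts)
value 3/4: 5 assignments (counts)
value 1/2: 9 assignments
value 1/4: 7 assignments
value 0: 3 assignments
So 6 of the 25 assignments meet the threshold.

6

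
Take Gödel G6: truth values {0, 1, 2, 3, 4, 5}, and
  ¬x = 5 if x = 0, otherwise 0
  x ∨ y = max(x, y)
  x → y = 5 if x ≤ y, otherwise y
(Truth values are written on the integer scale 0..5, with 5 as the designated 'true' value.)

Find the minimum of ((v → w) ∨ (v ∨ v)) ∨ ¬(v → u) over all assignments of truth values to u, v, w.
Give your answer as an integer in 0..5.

Take u = 1, v = 1, w = 0:
v → w = 1 → 0 = 0
v ∨ v = 1 ∨ 1 = 1
(v → w) ∨ (v ∨ v) = 0 ∨ 1 = 1
v → u = 1 → 1 = 5
¬(v → u) = ¬5 = 0
((v → w) ∨ (v ∨ v)) ∨ ¬(v → u) = 1 ∨ 0 = 1
No assignment yields a value below 1, so this is the minimum.

1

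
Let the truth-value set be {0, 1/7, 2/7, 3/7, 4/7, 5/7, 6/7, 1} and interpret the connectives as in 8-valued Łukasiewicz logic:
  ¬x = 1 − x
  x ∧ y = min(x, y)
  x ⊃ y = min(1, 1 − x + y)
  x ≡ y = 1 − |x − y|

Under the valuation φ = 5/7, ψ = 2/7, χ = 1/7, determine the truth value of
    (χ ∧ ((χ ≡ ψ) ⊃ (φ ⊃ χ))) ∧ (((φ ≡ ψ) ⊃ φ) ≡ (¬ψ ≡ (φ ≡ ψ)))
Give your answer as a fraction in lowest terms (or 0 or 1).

1/7

χ ≡ ψ = 1/7 ≡ 2/7 = 6/7
φ ⊃ χ = 5/7 ⊃ 1/7 = 3/7
(χ ≡ ψ) ⊃ (φ ⊃ χ) = 6/7 ⊃ 3/7 = 4/7
χ ∧ ((χ ≡ ψ) ⊃ (φ ⊃ χ)) = 1/7 ∧ 4/7 = 1/7
φ ≡ ψ = 5/7 ≡ 2/7 = 4/7
(φ ≡ ψ) ⊃ φ = 4/7 ⊃ 5/7 = 1
¬ψ = ¬2/7 = 5/7
φ ≡ ψ = 5/7 ≡ 2/7 = 4/7
¬ψ ≡ (φ ≡ ψ) = 5/7 ≡ 4/7 = 6/7
((φ ≡ ψ) ⊃ φ) ≡ (¬ψ ≡ (φ ≡ ψ)) = 1 ≡ 6/7 = 6/7
(χ ∧ ((χ ≡ ψ) ⊃ (φ ⊃ χ))) ∧ (((φ ≡ ψ) ⊃ φ) ≡ (¬ψ ≡ (φ ≡ ψ))) = 1/7 ∧ 6/7 = 1/7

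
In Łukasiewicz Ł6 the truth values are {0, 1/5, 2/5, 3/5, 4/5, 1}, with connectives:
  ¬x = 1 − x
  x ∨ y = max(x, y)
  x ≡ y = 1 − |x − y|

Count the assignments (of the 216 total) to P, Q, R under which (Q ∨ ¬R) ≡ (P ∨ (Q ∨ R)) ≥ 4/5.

value 1: 76 assignments (counts)
value 4/5: 61 assignments (counts)
value 3/5: 32 assignments
value 2/5: 29 assignments
value 1/5: 11 assignments
value 0: 7 assignments
So 137 of the 216 assignments meet the threshold.

137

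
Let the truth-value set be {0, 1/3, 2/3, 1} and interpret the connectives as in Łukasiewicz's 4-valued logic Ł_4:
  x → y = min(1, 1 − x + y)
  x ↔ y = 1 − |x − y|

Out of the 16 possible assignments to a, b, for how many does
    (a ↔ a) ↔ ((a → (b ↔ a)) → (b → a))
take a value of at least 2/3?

13

a = 0, b = 0 ↦ 1  ≥
a = 0, b = 1/3 ↦ 2/3  ≥
a = 0, b = 2/3 ↦ 1/3  <
a = 0, b = 1 ↦ 0  <
a = 1/3, b = 0 ↦ 1  ≥
a = 1/3, b = 1/3 ↦ 1  ≥
a = 1/3, b = 2/3 ↦ 2/3  ≥
a = 1/3, b = 1 ↦ 1/3  <
a = 2/3, b = 0 ↦ 1  ≥
a = 2/3, b = 1/3 ↦ 1  ≥
a = 2/3, b = 2/3 ↦ 1  ≥
a = 2/3, b = 1 ↦ 2/3  ≥
a = 1, b = 0 ↦ 1  ≥
a = 1, b = 1/3 ↦ 1  ≥
a = 1, b = 2/3 ↦ 1  ≥
a = 1, b = 1 ↦ 1  ≥
So 13 of the 16 assignments meet the threshold.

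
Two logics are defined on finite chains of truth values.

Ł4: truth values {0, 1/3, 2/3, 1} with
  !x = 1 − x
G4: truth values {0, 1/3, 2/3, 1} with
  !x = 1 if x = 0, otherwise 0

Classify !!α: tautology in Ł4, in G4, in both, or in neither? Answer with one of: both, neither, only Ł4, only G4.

In Ł4: at α = 0 the value is 0 — not a tautology.
In G4: at α = 0 the value is 0 — not a tautology.

neither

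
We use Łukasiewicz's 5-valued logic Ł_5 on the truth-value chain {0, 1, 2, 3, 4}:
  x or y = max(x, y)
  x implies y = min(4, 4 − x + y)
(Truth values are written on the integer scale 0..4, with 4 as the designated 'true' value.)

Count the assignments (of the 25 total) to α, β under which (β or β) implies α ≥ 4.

15

value 4: 15 assignments (counts)
value 3: 4 assignments
value 2: 3 assignments
value 1: 2 assignments
value 0: 1 assignment
So 15 of the 25 assignments meet the threshold.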